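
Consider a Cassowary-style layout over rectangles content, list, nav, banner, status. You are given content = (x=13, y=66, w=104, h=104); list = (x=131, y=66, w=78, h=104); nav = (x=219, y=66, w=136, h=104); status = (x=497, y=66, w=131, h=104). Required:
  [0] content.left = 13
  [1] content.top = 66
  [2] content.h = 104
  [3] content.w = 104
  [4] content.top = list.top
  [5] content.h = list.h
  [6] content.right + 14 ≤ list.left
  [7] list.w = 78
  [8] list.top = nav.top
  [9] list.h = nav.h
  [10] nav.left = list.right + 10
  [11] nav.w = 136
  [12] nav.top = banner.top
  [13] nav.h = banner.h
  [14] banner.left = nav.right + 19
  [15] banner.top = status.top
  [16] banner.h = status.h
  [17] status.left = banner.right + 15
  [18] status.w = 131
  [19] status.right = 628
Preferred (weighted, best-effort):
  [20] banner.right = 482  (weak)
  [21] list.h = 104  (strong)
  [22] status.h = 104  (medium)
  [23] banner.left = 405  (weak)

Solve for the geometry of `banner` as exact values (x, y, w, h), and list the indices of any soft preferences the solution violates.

banner = (x=374, y=66, w=108, h=104)
violated soft preferences: 23

1. banner.y = 66  [nav.top = banner.top]
2. banner.h = 104  [nav.h = banner.h]
3. banner.x = 374  [banner.left = nav.right + 19]
4. banner.w = 108  [status.left = banner.right + 15]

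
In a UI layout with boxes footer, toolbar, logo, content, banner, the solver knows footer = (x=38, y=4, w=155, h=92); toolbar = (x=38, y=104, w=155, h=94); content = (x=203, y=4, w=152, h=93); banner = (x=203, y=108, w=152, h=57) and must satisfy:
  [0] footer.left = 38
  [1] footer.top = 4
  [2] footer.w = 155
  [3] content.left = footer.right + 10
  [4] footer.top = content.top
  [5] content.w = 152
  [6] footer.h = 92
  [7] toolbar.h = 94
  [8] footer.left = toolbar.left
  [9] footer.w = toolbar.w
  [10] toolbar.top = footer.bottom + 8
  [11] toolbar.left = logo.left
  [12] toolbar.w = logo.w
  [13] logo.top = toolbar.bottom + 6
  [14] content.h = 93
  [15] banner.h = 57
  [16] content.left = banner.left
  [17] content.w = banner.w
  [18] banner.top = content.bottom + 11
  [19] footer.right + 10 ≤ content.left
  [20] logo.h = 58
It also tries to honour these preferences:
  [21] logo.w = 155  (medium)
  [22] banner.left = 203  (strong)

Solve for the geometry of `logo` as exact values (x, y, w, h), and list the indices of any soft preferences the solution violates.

1. logo.x = 38  [toolbar.left = logo.left]
2. logo.w = 155  [toolbar.w = logo.w]
3. logo.y = 204  [logo.top = toolbar.bottom + 6]
4. logo.h = 58  [logo.h = 58]

logo = (x=38, y=204, w=155, h=58)
violated soft preferences: none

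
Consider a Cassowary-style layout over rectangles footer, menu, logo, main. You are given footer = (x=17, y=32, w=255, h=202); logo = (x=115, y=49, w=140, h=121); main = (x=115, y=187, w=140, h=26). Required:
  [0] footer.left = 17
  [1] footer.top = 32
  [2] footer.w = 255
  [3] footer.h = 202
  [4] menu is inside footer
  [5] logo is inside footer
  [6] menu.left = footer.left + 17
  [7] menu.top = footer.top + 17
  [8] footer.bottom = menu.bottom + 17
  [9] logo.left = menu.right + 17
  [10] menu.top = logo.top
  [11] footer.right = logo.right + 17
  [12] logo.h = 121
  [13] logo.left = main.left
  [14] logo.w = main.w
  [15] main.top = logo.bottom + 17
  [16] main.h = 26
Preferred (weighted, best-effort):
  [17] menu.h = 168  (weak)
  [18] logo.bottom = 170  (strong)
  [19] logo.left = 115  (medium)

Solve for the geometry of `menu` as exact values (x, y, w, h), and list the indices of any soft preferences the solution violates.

menu = (x=34, y=49, w=64, h=168)
violated soft preferences: none

1. menu.x = 34  [menu.left = footer.left + 17]
2. menu.y = 49  [menu.top = footer.top + 17]
3. menu.h = 168  [footer.bottom = menu.bottom + 17]
4. menu.w = 64  [logo.left = menu.right + 17]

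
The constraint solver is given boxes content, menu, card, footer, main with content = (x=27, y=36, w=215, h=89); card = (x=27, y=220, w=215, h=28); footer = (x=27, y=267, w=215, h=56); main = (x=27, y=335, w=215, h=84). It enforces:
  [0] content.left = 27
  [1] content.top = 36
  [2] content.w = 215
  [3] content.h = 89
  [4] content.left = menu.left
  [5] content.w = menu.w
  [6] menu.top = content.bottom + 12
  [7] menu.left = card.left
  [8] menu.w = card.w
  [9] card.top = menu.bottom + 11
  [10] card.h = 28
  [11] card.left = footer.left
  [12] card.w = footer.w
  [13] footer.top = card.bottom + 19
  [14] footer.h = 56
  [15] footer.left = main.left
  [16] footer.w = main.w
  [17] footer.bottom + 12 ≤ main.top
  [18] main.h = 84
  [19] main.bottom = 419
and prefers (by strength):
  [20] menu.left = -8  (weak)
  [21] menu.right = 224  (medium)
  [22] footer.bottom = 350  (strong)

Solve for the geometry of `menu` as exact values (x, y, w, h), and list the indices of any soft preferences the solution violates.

menu = (x=27, y=137, w=215, h=72)
violated soft preferences: 20, 21, 22

1. menu.x = 27  [content.left = menu.left]
2. menu.w = 215  [content.w = menu.w]
3. menu.y = 137  [menu.top = content.bottom + 12]
4. menu.h = 72  [card.top = menu.bottom + 11]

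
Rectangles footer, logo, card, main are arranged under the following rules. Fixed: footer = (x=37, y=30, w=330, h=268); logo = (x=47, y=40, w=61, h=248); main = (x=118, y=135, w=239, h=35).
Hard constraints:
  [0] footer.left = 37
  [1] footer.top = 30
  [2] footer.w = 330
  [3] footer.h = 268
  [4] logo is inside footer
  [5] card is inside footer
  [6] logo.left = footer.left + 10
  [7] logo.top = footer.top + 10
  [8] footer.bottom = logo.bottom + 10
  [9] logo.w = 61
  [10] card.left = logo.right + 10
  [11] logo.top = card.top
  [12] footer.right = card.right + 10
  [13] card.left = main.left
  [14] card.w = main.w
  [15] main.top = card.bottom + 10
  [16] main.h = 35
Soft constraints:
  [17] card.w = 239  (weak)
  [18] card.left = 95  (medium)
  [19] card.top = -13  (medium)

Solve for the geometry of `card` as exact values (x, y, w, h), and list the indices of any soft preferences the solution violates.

1. card.x = 118  [card.left = logo.right + 10]
2. card.y = 40  [logo.top = card.top]
3. card.w = 239  [footer.right = card.right + 10]
4. card.h = 85  [main.top = card.bottom + 10]

card = (x=118, y=40, w=239, h=85)
violated soft preferences: 18, 19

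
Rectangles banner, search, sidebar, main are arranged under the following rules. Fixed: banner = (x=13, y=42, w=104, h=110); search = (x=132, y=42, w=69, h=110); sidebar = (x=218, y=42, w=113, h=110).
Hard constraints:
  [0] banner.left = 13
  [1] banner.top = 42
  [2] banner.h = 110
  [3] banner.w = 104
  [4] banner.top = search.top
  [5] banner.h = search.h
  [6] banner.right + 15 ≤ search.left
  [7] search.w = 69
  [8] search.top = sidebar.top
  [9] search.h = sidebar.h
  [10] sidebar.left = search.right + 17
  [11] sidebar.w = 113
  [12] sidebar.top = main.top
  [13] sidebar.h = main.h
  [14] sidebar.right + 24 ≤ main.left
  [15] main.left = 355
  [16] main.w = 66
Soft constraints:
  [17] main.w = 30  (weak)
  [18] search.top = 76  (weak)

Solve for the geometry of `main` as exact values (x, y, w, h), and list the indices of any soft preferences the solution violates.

main = (x=355, y=42, w=66, h=110)
violated soft preferences: 17, 18

1. main.y = 42  [sidebar.top = main.top]
2. main.h = 110  [sidebar.h = main.h]
3. main.x = 355  [main.left = 355]
4. main.w = 66  [main.w = 66]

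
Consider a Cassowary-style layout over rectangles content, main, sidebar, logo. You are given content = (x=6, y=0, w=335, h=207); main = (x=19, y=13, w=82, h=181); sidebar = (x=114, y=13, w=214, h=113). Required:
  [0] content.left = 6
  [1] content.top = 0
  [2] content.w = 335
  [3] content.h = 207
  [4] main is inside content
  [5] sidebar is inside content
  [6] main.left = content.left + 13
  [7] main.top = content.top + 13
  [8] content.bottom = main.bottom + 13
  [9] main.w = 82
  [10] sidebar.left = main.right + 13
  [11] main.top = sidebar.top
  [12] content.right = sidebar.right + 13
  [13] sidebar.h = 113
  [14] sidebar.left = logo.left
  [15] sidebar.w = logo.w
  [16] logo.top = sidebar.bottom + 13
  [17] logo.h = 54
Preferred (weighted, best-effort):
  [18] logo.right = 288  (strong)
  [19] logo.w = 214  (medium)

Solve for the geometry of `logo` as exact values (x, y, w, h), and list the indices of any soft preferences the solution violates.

1. logo.x = 114  [sidebar.left = logo.left]
2. logo.w = 214  [sidebar.w = logo.w]
3. logo.y = 139  [logo.top = sidebar.bottom + 13]
4. logo.h = 54  [logo.h = 54]

logo = (x=114, y=139, w=214, h=54)
violated soft preferences: 18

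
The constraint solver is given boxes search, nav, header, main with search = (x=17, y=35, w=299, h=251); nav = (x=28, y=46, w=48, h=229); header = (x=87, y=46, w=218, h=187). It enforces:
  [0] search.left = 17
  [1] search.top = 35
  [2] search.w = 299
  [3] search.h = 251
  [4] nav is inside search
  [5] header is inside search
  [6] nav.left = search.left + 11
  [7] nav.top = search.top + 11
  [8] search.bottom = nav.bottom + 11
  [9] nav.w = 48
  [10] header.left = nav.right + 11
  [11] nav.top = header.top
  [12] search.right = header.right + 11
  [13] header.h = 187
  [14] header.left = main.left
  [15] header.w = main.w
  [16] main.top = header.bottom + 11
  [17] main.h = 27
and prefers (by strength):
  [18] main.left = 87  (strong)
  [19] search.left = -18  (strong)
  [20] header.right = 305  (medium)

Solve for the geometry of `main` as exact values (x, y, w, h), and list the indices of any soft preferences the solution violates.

1. main.x = 87  [header.left = main.left]
2. main.w = 218  [header.w = main.w]
3. main.y = 244  [main.top = header.bottom + 11]
4. main.h = 27  [main.h = 27]

main = (x=87, y=244, w=218, h=27)
violated soft preferences: 19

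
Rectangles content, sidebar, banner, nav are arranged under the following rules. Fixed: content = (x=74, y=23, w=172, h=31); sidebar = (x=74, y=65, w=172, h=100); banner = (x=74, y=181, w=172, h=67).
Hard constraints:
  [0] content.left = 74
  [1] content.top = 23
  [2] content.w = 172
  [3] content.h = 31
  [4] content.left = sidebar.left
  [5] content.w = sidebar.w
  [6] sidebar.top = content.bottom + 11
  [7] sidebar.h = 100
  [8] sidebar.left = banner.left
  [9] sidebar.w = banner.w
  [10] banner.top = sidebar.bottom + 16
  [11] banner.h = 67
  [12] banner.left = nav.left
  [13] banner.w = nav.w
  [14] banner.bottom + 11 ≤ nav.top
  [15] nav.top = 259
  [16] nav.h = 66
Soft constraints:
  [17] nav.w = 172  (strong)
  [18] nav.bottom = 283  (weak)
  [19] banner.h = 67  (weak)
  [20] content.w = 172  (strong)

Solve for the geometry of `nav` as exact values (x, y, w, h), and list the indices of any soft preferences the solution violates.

1. nav.x = 74  [banner.left = nav.left]
2. nav.w = 172  [banner.w = nav.w]
3. nav.y = 259  [nav.top = 259]
4. nav.h = 66  [nav.h = 66]

nav = (x=74, y=259, w=172, h=66)
violated soft preferences: 18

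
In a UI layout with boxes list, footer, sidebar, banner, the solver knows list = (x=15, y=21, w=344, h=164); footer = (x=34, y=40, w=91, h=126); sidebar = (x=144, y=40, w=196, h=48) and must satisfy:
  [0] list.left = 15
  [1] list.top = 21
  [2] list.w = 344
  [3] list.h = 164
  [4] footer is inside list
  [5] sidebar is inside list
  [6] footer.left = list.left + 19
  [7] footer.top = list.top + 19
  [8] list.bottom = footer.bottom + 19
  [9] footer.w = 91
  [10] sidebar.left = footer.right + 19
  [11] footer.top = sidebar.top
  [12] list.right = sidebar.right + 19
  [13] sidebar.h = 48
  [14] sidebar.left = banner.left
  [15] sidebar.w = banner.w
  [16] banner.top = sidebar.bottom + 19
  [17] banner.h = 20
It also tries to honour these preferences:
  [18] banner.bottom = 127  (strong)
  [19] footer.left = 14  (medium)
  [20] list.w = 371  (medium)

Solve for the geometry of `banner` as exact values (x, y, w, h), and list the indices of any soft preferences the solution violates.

banner = (x=144, y=107, w=196, h=20)
violated soft preferences: 19, 20

1. banner.x = 144  [sidebar.left = banner.left]
2. banner.w = 196  [sidebar.w = banner.w]
3. banner.y = 107  [banner.top = sidebar.bottom + 19]
4. banner.h = 20  [banner.h = 20]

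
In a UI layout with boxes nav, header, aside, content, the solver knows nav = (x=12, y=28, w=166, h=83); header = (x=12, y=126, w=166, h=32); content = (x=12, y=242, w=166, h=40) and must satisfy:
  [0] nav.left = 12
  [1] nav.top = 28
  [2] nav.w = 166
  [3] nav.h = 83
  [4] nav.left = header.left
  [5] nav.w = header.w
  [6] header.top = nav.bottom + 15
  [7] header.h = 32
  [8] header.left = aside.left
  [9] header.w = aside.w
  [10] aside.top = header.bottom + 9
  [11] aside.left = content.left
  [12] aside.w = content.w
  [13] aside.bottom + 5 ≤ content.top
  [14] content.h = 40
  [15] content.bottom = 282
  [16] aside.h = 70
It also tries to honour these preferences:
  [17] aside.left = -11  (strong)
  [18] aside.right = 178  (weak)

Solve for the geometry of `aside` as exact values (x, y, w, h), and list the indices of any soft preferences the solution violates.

1. aside.x = 12  [header.left = aside.left]
2. aside.w = 166  [header.w = aside.w]
3. aside.y = 167  [aside.top = header.bottom + 9]
4. aside.h = 70  [aside.h = 70]

aside = (x=12, y=167, w=166, h=70)
violated soft preferences: 17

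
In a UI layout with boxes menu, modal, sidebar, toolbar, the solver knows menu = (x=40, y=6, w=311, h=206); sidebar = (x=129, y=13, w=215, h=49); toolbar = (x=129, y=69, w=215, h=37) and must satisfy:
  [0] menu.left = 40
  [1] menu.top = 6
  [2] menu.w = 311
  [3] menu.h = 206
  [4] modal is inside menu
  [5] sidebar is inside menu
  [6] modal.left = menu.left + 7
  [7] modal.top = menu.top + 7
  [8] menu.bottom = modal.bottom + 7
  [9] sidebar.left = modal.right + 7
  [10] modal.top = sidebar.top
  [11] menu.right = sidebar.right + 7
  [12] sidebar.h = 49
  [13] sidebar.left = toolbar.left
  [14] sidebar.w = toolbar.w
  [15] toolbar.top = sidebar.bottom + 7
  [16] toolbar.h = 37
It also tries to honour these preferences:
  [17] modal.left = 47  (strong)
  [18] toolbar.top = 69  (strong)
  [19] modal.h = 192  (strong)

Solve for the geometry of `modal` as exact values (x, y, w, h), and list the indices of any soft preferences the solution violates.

modal = (x=47, y=13, w=75, h=192)
violated soft preferences: none

1. modal.x = 47  [modal.left = menu.left + 7]
2. modal.y = 13  [modal.top = menu.top + 7]
3. modal.h = 192  [menu.bottom = modal.bottom + 7]
4. modal.w = 75  [sidebar.left = modal.right + 7]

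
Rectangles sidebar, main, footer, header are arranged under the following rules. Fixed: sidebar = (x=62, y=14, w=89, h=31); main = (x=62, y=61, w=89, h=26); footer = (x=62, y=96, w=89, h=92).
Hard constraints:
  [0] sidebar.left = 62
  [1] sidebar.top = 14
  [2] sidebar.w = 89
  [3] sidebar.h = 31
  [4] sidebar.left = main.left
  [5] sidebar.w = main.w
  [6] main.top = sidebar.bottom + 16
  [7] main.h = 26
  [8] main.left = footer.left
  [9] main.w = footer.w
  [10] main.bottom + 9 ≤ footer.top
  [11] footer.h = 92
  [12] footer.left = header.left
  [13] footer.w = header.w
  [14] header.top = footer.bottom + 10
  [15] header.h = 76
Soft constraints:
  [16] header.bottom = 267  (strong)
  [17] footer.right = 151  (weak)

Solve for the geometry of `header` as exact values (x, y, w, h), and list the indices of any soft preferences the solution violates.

header = (x=62, y=198, w=89, h=76)
violated soft preferences: 16

1. header.x = 62  [footer.left = header.left]
2. header.w = 89  [footer.w = header.w]
3. header.y = 198  [header.top = footer.bottom + 10]
4. header.h = 76  [header.h = 76]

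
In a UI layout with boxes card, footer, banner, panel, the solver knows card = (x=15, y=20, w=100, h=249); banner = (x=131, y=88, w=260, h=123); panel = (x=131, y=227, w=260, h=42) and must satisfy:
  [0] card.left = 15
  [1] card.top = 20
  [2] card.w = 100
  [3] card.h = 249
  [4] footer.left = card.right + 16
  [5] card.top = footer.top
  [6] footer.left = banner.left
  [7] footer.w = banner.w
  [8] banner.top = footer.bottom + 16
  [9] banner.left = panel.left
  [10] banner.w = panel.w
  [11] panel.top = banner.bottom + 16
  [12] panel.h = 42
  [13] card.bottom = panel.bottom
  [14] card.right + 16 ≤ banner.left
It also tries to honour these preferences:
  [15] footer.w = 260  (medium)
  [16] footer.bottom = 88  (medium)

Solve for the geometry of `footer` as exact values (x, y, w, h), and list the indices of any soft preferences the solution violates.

1. footer.x = 131  [footer.left = card.right + 16]
2. footer.y = 20  [card.top = footer.top]
3. footer.w = 260  [footer.w = banner.w]
4. footer.h = 52  [banner.top = footer.bottom + 16]

footer = (x=131, y=20, w=260, h=52)
violated soft preferences: 16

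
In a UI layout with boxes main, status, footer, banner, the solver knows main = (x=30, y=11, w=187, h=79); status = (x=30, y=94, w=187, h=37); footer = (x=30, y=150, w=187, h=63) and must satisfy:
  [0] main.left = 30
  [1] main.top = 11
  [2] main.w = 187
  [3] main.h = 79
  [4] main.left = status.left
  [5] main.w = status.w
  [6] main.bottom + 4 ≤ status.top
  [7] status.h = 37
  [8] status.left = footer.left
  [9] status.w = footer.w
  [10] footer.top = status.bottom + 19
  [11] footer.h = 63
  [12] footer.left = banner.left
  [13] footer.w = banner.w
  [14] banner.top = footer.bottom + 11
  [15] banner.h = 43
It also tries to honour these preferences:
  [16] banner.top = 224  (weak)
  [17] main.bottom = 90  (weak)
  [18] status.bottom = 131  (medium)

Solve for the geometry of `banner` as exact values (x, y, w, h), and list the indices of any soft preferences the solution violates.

banner = (x=30, y=224, w=187, h=43)
violated soft preferences: none

1. banner.x = 30  [footer.left = banner.left]
2. banner.w = 187  [footer.w = banner.w]
3. banner.y = 224  [banner.top = footer.bottom + 11]
4. banner.h = 43  [banner.h = 43]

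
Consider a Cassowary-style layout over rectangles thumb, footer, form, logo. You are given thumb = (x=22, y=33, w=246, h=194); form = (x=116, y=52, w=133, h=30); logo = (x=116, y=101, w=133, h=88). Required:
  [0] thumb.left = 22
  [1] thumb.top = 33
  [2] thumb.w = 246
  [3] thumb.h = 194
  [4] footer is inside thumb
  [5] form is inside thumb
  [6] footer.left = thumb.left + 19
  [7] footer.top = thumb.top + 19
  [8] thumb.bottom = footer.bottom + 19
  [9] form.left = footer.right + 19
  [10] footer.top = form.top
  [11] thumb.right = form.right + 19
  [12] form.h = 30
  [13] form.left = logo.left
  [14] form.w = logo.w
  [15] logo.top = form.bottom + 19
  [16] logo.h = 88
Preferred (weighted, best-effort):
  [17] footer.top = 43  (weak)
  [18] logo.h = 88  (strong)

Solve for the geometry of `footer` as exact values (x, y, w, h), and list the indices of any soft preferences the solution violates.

1. footer.x = 41  [footer.left = thumb.left + 19]
2. footer.y = 52  [footer.top = thumb.top + 19]
3. footer.h = 156  [thumb.bottom = footer.bottom + 19]
4. footer.w = 56  [form.left = footer.right + 19]

footer = (x=41, y=52, w=56, h=156)
violated soft preferences: 17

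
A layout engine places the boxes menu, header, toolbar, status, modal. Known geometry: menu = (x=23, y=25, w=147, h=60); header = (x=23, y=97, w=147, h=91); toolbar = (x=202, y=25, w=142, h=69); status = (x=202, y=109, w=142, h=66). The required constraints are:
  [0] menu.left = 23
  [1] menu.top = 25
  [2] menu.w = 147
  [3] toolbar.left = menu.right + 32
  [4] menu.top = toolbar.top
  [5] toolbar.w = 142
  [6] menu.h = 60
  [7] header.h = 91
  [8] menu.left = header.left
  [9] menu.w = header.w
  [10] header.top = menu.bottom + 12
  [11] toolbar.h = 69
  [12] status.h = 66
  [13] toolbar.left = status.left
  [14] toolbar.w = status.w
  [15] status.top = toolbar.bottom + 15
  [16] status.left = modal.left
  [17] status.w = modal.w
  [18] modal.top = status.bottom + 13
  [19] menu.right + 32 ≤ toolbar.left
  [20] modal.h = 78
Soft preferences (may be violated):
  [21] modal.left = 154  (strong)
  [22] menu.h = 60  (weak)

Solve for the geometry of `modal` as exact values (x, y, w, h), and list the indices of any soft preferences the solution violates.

modal = (x=202, y=188, w=142, h=78)
violated soft preferences: 21

1. modal.x = 202  [status.left = modal.left]
2. modal.w = 142  [status.w = modal.w]
3. modal.y = 188  [modal.top = status.bottom + 13]
4. modal.h = 78  [modal.h = 78]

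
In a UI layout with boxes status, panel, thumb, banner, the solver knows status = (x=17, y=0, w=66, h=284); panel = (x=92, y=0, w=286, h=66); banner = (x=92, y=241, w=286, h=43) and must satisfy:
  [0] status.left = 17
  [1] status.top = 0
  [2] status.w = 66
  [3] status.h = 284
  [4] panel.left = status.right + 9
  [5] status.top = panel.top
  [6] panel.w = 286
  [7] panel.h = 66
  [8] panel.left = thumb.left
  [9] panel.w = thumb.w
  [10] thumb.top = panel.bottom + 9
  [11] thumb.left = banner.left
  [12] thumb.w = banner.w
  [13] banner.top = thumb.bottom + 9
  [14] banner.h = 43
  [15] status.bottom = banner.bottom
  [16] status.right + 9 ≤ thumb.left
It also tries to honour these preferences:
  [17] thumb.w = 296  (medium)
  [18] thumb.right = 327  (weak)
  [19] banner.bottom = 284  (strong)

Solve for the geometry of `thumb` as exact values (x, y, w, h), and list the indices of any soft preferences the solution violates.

thumb = (x=92, y=75, w=286, h=157)
violated soft preferences: 17, 18

1. thumb.x = 92  [panel.left = thumb.left]
2. thumb.w = 286  [panel.w = thumb.w]
3. thumb.y = 75  [thumb.top = panel.bottom + 9]
4. thumb.h = 157  [banner.top = thumb.bottom + 9]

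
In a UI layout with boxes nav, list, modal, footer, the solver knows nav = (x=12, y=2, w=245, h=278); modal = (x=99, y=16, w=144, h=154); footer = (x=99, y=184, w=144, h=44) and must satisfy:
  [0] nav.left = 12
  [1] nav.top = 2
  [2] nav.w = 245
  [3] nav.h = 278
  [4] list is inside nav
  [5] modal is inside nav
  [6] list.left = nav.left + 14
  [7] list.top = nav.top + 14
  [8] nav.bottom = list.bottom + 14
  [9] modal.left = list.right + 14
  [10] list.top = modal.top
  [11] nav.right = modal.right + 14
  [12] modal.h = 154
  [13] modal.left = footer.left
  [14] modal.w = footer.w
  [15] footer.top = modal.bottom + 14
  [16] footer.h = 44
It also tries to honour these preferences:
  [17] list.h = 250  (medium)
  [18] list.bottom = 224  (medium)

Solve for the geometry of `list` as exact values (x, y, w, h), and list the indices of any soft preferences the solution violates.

1. list.x = 26  [list.left = nav.left + 14]
2. list.y = 16  [list.top = nav.top + 14]
3. list.h = 250  [nav.bottom = list.bottom + 14]
4. list.w = 59  [modal.left = list.right + 14]

list = (x=26, y=16, w=59, h=250)
violated soft preferences: 18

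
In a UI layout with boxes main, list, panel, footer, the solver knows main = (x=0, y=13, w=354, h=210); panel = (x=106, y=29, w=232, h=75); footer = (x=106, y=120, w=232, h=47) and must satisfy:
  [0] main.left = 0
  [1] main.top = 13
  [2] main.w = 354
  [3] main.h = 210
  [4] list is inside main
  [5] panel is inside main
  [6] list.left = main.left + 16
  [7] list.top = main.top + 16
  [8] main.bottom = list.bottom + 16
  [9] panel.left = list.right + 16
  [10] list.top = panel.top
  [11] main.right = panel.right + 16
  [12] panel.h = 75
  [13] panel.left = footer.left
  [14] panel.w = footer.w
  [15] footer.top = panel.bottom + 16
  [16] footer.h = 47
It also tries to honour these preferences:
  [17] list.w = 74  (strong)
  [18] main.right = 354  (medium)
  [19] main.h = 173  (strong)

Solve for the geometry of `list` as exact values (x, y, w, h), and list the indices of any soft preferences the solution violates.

list = (x=16, y=29, w=74, h=178)
violated soft preferences: 19

1. list.x = 16  [list.left = main.left + 16]
2. list.y = 29  [list.top = main.top + 16]
3. list.h = 178  [main.bottom = list.bottom + 16]
4. list.w = 74  [panel.left = list.right + 16]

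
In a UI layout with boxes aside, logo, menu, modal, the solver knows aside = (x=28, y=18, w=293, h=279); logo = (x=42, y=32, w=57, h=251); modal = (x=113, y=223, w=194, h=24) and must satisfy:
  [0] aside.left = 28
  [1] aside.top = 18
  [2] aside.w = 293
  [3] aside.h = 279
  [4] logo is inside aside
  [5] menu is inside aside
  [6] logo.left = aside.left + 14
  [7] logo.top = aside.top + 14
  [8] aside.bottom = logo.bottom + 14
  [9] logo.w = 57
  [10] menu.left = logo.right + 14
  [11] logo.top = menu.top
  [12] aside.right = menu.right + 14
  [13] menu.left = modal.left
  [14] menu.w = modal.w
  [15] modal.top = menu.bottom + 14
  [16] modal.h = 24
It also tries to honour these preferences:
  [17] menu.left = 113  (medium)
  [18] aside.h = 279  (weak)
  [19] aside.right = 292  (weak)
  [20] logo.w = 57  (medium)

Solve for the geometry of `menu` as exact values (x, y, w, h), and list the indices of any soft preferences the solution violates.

1. menu.x = 113  [menu.left = logo.right + 14]
2. menu.y = 32  [logo.top = menu.top]
3. menu.w = 194  [aside.right = menu.right + 14]
4. menu.h = 177  [modal.top = menu.bottom + 14]

menu = (x=113, y=32, w=194, h=177)
violated soft preferences: 19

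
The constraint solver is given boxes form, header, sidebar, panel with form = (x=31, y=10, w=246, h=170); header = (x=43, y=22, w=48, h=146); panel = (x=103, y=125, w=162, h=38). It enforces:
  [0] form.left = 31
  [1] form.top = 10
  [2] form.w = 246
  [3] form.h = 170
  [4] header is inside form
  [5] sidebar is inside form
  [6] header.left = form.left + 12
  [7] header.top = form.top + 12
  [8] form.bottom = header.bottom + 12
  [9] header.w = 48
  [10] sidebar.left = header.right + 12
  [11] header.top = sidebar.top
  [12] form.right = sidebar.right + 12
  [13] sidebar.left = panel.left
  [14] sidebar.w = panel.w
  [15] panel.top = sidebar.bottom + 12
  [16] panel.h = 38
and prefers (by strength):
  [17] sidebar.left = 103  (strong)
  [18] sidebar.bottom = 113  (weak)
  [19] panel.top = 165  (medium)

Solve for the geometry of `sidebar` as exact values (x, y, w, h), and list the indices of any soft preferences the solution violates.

1. sidebar.x = 103  [sidebar.left = header.right + 12]
2. sidebar.y = 22  [header.top = sidebar.top]
3. sidebar.w = 162  [form.right = sidebar.right + 12]
4. sidebar.h = 91  [panel.top = sidebar.bottom + 12]

sidebar = (x=103, y=22, w=162, h=91)
violated soft preferences: 19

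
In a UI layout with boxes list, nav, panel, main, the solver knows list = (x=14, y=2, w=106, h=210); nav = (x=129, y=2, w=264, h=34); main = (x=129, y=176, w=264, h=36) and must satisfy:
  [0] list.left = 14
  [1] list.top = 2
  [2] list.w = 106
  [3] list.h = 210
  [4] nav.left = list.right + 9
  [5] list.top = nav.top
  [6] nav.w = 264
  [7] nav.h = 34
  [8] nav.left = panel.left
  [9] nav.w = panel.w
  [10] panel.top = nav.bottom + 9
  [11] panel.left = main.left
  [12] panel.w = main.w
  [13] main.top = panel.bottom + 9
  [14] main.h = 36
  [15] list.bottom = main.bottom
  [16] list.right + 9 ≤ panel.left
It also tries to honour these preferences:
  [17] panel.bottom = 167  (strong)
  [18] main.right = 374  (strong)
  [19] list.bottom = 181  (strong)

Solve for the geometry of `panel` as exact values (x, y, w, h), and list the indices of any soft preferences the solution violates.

1. panel.x = 129  [nav.left = panel.left]
2. panel.w = 264  [nav.w = panel.w]
3. panel.y = 45  [panel.top = nav.bottom + 9]
4. panel.h = 122  [main.top = panel.bottom + 9]

panel = (x=129, y=45, w=264, h=122)
violated soft preferences: 18, 19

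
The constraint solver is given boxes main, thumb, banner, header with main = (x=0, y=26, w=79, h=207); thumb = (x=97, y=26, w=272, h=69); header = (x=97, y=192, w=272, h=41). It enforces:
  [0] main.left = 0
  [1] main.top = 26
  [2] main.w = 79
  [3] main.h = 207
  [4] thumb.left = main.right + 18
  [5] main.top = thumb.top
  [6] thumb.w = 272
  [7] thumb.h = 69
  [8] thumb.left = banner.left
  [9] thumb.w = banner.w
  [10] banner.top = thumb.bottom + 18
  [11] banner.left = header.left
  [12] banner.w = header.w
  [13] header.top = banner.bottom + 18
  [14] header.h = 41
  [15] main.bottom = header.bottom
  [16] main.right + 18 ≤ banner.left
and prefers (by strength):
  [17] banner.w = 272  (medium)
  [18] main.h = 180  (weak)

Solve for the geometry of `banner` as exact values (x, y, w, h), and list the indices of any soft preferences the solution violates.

banner = (x=97, y=113, w=272, h=61)
violated soft preferences: 18

1. banner.x = 97  [thumb.left = banner.left]
2. banner.w = 272  [thumb.w = banner.w]
3. banner.y = 113  [banner.top = thumb.bottom + 18]
4. banner.h = 61  [header.top = banner.bottom + 18]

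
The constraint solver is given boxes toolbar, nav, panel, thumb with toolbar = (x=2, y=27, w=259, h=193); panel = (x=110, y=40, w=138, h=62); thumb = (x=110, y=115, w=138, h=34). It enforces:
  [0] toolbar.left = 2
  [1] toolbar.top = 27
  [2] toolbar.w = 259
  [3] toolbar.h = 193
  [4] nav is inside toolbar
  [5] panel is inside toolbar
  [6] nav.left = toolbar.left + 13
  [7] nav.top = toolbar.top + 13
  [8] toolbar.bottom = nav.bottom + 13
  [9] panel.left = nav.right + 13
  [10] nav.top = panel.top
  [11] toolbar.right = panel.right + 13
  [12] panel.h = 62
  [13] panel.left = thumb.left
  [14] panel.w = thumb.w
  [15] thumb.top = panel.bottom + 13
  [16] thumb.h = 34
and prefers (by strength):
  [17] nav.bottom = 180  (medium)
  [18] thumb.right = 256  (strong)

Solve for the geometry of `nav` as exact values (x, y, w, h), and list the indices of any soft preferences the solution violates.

1. nav.x = 15  [nav.left = toolbar.left + 13]
2. nav.y = 40  [nav.top = toolbar.top + 13]
3. nav.h = 167  [toolbar.bottom = nav.bottom + 13]
4. nav.w = 82  [panel.left = nav.right + 13]

nav = (x=15, y=40, w=82, h=167)
violated soft preferences: 17, 18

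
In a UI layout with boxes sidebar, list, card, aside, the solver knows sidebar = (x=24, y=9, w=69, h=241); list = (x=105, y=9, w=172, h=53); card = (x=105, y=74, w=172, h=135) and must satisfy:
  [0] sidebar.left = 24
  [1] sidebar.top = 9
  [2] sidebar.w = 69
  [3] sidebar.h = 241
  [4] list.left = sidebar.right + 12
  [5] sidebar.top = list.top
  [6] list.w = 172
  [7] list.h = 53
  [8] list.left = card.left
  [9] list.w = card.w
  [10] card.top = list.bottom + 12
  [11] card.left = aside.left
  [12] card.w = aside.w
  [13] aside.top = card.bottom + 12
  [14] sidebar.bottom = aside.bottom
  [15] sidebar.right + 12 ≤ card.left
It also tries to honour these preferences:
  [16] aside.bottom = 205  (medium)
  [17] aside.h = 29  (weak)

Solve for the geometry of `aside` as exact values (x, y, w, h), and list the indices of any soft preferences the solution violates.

1. aside.x = 105  [card.left = aside.left]
2. aside.w = 172  [card.w = aside.w]
3. aside.y = 221  [aside.top = card.bottom + 12]
4. aside.h = 29  [sidebar.bottom = aside.bottom]

aside = (x=105, y=221, w=172, h=29)
violated soft preferences: 16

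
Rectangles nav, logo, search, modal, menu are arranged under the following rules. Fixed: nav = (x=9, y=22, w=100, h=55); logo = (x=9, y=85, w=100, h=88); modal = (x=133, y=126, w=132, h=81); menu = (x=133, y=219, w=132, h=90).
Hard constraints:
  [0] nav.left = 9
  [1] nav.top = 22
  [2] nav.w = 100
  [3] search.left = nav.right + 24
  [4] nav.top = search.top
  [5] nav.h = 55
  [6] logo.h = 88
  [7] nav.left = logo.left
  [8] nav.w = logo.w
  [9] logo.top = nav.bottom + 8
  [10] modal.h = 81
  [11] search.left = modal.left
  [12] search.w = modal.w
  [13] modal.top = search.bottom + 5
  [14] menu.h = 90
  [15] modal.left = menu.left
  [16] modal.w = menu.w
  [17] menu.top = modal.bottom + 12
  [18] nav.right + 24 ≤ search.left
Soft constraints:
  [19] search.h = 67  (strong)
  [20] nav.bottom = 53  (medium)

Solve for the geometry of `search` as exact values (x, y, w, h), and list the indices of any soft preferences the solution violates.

search = (x=133, y=22, w=132, h=99)
violated soft preferences: 19, 20

1. search.x = 133  [search.left = nav.right + 24]
2. search.y = 22  [nav.top = search.top]
3. search.w = 132  [search.w = modal.w]
4. search.h = 99  [modal.top = search.bottom + 5]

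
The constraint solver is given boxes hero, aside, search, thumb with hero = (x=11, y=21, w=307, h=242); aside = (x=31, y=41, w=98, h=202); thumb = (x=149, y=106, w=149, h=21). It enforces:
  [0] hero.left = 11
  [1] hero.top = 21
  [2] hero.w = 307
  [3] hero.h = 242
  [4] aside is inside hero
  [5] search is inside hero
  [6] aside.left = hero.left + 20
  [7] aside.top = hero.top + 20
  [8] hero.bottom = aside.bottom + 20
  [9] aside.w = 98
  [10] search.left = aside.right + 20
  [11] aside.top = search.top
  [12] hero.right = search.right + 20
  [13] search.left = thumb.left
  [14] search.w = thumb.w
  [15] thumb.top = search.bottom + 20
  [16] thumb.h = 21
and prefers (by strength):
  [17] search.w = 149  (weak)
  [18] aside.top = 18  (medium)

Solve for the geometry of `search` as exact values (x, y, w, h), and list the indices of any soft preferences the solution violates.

1. search.x = 149  [search.left = aside.right + 20]
2. search.y = 41  [aside.top = search.top]
3. search.w = 149  [hero.right = search.right + 20]
4. search.h = 45  [thumb.top = search.bottom + 20]

search = (x=149, y=41, w=149, h=45)
violated soft preferences: 18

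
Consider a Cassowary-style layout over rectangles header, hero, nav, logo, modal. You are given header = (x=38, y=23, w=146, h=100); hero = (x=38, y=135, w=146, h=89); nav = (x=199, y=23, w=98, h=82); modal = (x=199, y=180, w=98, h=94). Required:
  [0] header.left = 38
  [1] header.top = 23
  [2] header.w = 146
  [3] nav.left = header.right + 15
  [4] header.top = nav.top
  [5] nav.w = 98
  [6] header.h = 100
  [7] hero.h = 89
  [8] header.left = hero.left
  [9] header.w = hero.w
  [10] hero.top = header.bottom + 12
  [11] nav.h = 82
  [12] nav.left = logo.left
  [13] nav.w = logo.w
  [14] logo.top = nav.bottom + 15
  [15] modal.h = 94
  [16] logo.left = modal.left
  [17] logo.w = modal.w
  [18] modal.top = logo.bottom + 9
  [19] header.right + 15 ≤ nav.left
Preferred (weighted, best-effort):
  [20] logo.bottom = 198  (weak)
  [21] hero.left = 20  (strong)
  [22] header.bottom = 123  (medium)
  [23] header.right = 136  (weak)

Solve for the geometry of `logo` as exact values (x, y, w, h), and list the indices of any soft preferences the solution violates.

1. logo.x = 199  [nav.left = logo.left]
2. logo.w = 98  [nav.w = logo.w]
3. logo.y = 120  [logo.top = nav.bottom + 15]
4. logo.h = 51  [modal.top = logo.bottom + 9]

logo = (x=199, y=120, w=98, h=51)
violated soft preferences: 20, 21, 23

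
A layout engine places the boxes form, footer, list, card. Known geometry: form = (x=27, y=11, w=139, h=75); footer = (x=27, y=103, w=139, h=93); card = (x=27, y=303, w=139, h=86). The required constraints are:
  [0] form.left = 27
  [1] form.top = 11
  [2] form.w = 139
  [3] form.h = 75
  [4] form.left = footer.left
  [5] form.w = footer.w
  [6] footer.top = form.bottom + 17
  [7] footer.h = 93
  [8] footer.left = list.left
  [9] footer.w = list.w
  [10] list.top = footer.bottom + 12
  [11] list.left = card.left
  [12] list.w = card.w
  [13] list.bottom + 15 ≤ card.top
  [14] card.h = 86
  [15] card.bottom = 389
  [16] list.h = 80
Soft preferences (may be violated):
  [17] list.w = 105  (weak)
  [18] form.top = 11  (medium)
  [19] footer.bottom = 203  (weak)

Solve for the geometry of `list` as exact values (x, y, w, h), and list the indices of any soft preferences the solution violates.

1. list.x = 27  [footer.left = list.left]
2. list.w = 139  [footer.w = list.w]
3. list.y = 208  [list.top = footer.bottom + 12]
4. list.h = 80  [list.h = 80]

list = (x=27, y=208, w=139, h=80)
violated soft preferences: 17, 19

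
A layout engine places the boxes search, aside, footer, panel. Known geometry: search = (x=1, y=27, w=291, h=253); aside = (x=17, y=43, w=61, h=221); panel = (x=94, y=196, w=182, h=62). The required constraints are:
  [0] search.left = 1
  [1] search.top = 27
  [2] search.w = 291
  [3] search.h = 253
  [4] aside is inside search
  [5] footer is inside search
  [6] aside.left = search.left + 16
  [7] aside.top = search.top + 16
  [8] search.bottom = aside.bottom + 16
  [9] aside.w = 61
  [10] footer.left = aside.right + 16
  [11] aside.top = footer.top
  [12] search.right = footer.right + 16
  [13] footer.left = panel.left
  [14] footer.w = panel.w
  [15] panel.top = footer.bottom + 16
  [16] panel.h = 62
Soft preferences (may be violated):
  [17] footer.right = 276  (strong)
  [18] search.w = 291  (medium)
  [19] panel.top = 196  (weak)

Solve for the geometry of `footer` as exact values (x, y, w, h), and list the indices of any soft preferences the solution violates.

footer = (x=94, y=43, w=182, h=137)
violated soft preferences: none

1. footer.x = 94  [footer.left = aside.right + 16]
2. footer.y = 43  [aside.top = footer.top]
3. footer.w = 182  [search.right = footer.right + 16]
4. footer.h = 137  [panel.top = footer.bottom + 16]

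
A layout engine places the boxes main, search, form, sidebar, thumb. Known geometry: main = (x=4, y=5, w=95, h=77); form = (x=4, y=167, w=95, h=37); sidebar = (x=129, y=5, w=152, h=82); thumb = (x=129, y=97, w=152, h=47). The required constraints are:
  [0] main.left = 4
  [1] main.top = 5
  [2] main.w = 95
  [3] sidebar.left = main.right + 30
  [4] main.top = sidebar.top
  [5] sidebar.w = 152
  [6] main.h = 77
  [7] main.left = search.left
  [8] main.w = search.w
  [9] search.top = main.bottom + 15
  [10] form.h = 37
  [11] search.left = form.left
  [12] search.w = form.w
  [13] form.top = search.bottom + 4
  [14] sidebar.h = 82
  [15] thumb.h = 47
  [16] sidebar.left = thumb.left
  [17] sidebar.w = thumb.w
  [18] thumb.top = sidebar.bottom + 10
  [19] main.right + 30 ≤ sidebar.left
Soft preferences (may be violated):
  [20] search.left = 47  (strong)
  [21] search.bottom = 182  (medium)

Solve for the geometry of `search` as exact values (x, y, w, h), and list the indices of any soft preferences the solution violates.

search = (x=4, y=97, w=95, h=66)
violated soft preferences: 20, 21

1. search.x = 4  [main.left = search.left]
2. search.w = 95  [main.w = search.w]
3. search.y = 97  [search.top = main.bottom + 15]
4. search.h = 66  [form.top = search.bottom + 4]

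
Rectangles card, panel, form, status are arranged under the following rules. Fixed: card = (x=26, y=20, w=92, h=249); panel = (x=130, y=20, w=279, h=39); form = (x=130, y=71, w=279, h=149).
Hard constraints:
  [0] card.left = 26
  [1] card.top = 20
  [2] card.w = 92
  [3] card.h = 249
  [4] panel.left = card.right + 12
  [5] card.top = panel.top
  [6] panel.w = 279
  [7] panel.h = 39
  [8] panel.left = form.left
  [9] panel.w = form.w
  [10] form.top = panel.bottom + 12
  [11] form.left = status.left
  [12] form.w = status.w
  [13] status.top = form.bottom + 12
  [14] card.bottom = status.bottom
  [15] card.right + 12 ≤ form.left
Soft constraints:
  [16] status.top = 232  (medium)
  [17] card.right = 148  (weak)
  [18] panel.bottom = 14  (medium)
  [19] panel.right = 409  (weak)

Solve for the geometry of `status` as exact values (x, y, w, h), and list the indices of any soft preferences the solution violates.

status = (x=130, y=232, w=279, h=37)
violated soft preferences: 17, 18

1. status.x = 130  [form.left = status.left]
2. status.w = 279  [form.w = status.w]
3. status.y = 232  [status.top = form.bottom + 12]
4. status.h = 37  [card.bottom = status.bottom]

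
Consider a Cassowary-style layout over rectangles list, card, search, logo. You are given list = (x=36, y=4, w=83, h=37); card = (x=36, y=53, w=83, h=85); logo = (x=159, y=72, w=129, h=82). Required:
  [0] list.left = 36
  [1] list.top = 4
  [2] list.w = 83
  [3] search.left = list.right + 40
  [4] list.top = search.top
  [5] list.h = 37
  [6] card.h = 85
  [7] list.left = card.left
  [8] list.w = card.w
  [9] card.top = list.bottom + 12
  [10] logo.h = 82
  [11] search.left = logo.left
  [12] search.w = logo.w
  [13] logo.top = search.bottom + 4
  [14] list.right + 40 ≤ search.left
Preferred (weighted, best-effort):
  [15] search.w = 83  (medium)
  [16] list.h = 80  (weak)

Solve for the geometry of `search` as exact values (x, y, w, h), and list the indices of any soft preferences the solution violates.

1. search.x = 159  [search.left = list.right + 40]
2. search.y = 4  [list.top = search.top]
3. search.w = 129  [search.w = logo.w]
4. search.h = 64  [logo.top = search.bottom + 4]

search = (x=159, y=4, w=129, h=64)
violated soft preferences: 15, 16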